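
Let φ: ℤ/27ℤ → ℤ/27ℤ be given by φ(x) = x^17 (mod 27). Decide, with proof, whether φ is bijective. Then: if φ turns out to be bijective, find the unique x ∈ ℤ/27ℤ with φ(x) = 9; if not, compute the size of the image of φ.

φ(0) = 0^17 = 0.
φ(3): Repeated squaring mod 27: 3^1 ≡ 3, 3^2 ≡ 3² = 9, 3^4 ≡ 9² = 81 ≡ 0, 3^8 ≡ 0² = 0, 3^16 ≡ 0² = 0. Since 17 = 16 + 1, 3^17 ≡ 0·3: 0·3 = 0. So 3^17 ≡ 0 (mod 27).
So φ(0) = φ(3) = 0 while 0 ≠ 3, thus φ is not injective, hence not bijective.
Since φ is not bijective, we determine |image(φ)|. Computing x^17 mod 27 for each x (by repeated squaring, reducing mod 27 at every step), the values φ(0), φ(1), …, φ(26) are: 0, 1, 14, 0, 7, 11, 0, 4, 17, 0, 19, 5, 0, 25, 2, 0, 22, 8, 0, 10, 23, 0, 16, 20, 0, 13, 26.
The distinct values are {0, 1, 2, 4, 5, 7, 8, 10, 11, 13, 14, 16, 17, 19, 20, 22, 23, 25, 26}; there are 19 of them.

19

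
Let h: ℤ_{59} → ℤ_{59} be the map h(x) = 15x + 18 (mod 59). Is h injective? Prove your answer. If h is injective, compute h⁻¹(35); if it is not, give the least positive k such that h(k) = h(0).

9

If h(s) = h(t), then 15s ≡ 15t (mod 59). Because gcd(15, 59) = 1, we may cancel 15 to get s ≡ t (mod 59).
Thus h is injective.
We now compute 15⁻¹ mod 59 explicitly. Euclid's algorithm: 59 = 3·15 + 14, 15 = 1·14 + 1; back-substituting gives 1 = 4·15 − 1·59, so 15⁻¹ ≡ 4 (mod 59).
Since h is injective, we compute h⁻¹(35): solve 15x + 18 ≡ 35 (mod 59), i.e. 15x ≡ 17 (mod 59).
Multiplying by 15⁻¹ = 4 gives x ≡ 4·17 = 68 = 1·59 + 9 ≡ 9 (mod 59).
Check: h(9) = 15·9 + 18 = 153 = 2·59 + 35 ≡ 35 (mod 59).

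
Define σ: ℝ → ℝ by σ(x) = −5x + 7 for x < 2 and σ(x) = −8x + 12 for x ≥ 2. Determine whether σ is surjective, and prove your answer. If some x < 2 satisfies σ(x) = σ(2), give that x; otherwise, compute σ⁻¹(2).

Both pieces are strictly decreasing (slopes −5 and −8), so each is injective on its own interval.
The left piece maps (−∞, 2) onto (−3, ∞); the right piece maps [2, ∞) onto (−∞, −4].
The union (−3, ∞) ∪ (−∞, −4] omits the interval between −3 and −4; in particular −3 has no preimage. So σ is not surjective.
Because the two images are disjoint, no x < 2 has σ(x) = σ(2), so we compute σ⁻¹(2): 2 lies in (−3, ∞), so solve −5x + 7 = 2: x = (2 − 7)/(−5) = 1.

1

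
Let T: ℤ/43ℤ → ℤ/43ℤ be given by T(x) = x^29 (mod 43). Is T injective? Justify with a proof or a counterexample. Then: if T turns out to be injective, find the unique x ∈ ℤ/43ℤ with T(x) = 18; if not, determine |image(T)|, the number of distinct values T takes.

3

Since 43 is prime, the nonzero elements of ℤ/43ℤ form a cyclic group of order 42.
As gcd(29, 42) = 1, raising to the 29th power is a bijection on this group: if s^29 ≡ t^29 then (st^{−1})^29 = 1, and the only element of order dividing gcd(29, 42) = 1 is 1, so s = t.
With T(0) = 0 this makes T injective on all of ℤ/43ℤ, hence bijective (finite equal-size domain and codomain). In particular T is injective.
Since T is injective, we find the preimage of 18. The inverse of x ↦ x^29 on (ℤ/43ℤ)^× is x ↦ x^29, because 29·29 = 841 = 20·42 + 1 ≡ 1 (mod 42) and x^{42} = 1 for x ≠ 0 (Fermat). So T⁻¹(18) = 18^29 mod 43.
Repeated squaring mod 43: 18^1 ≡ 18, 18^2 ≡ 18² = 324 ≡ 23, 18^4 ≡ 23² = 529 ≡ 13, 18^8 ≡ 13² = 169 ≡ 40, 18^16 ≡ 40² = 1600 ≡ 9. Since 29 = 16 + 8 + 4 + 1, 18^29 ≡ 9·40·13·18: 9·40 = 360 ≡ 16, then 16·13 = 208 ≡ 36, then 36·18 = 648 ≡ 3. So 18^29 ≡ 3 (mod 43).
Hence T⁻¹(18) = 3.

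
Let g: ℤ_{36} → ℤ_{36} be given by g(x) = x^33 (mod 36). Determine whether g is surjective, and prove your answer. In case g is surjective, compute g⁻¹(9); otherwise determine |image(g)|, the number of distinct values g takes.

g(0) = 0^33 = 0.
g(6): Repeated squaring mod 36: 6^1 ≡ 6, 6^2 ≡ 6² = 36 ≡ 0, 6^4 ≡ 0² = 0, 6^8 ≡ 0² = 0, 6^16 ≡ 0² = 0, 6^32 ≡ 0² = 0. Since 33 = 32 + 1, 6^33 ≡ 0·6: 0·6 = 0. So 6^33 ≡ 0 (mod 36).
So g(0) = g(6) = 0 while 0 ≠ 6, so g is not injective.
A non-injective map from the 36-element set ℤ_{36} to itself takes at most 35 distinct values, so it cannot be surjective. Therefore g is not surjective.
Since g is not surjective, we determine |image(g)|. Computing x^33 mod 36 for each x (by repeated squaring, reducing mod 36 at every step), the values g(0), g(1), …, g(35) are: 0, 1, 8, 27, 28, 17, 0, 19, 8, 9, 28, 35, 0, 1, 8, 27, 28, 17, 0, 19, 8, 9, 28, 35, 0, 1, 8, 27, 28, 17, 0, 19, 8, 9, 28, 35.
The distinct values are {0, 1, 8, 9, 17, 19, 27, 28, 35}; there are 9 of them.

9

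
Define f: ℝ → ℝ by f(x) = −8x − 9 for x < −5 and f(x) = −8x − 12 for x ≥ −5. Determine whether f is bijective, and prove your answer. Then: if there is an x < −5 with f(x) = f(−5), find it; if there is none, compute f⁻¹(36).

-45/8

Both pieces are strictly decreasing (slopes −8 and −8), so each is injective on its own interval.
The left piece maps (−∞, −5) onto (31, ∞); the right piece maps [−5, ∞) onto (−∞, 28].
The images leave a gap (31 has no preimage), so f is not surjective, hence not bijective.
Because the two images are disjoint, no x < −5 has f(x) = f(−5), so we compute f⁻¹(36): 36 lies in (31, ∞), so solve −8x − 9 = 36: x = (36 + 9)/(−8) = −45/8.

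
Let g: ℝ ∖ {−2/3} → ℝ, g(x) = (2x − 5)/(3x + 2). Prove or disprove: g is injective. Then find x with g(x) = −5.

Suppose g(x_1) = g(x_2). Cross-multiplying: (2x_1 − 5)(3x_2 + 2) = (2x_2 − 5)(3x_1 + 2).
Expanding both sides and cancelling the symmetric terms leaves 19·(x_1 − x_2) = 0. Since 19 ≠ 0, x_1 = x_2. Thus g is injective.
Solving g(x) = −5: cross-multiplying gives 2x − 5 = −5(3x + 2), which rearranges to 17x = −5, so x = −5/17.

-5/17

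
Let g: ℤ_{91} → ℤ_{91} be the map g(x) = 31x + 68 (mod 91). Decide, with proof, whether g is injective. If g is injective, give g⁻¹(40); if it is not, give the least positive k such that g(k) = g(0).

49

If g(x_1) = g(x_2), then 31x_1 ≡ 31x_2 (mod 91). Because gcd(31, 91) = 1, we may cancel 31 to get x_1 ≡ x_2 (mod 91).
Therefore g is injective.
We now compute 31⁻¹ mod 91 explicitly. Euclid's algorithm: 91 = 2·31 + 29, 31 = 1·29 + 2, 29 = 14·2 + 1; back-substituting gives 1 = 47·31 − 16·91, so 31⁻¹ ≡ 47 (mod 91).
Since g is injective, we compute g⁻¹(40): solve 31x + 68 ≡ 40 (mod 91), i.e. 31x ≡ 63 (mod 91).
Multiplying by 31⁻¹ = 47 gives x ≡ 47·63 = 2961 = 32·91 + 49 ≡ 49 (mod 91).
Check: g(49) = 31·49 + 68 = 1587 = 17·91 + 40 ≡ 40 (mod 91).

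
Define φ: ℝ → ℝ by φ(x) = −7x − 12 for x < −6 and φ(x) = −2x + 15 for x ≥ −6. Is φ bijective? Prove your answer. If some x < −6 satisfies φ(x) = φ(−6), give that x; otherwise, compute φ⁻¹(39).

-51/7

Both pieces are strictly decreasing (slopes −7 and −2), so each is injective on its own interval.
The left piece maps (−∞, −6) onto (30, ∞); the right piece maps [−6, ∞) onto (−∞, 27].
The images leave a gap (30 has no preimage), so φ is not surjective, hence not bijective.
Because the two images are disjoint, no x < −6 has φ(x) = φ(−6), so we compute φ⁻¹(39): 39 lies in (30, ∞), so solve −7x − 12 = 39: x = (39 + 12)/(−7) = −51/7.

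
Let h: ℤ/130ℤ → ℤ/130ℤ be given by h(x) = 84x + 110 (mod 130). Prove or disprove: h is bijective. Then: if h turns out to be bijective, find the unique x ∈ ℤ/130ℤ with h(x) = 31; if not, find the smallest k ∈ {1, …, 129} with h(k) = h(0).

We have gcd(84, 130) = 2 > 1. Taking u = 0 and v = 65: h(0) = 110 and h(65) = 84·65 + 110 = 5570 ≡ 110 (mod 130).
So h(0) = h(65) while 0 ≠ 65, therefore h is not injective, hence not bijective.
Since h is not bijective, we find the least positive k with h(k) = h(0): this means 84k ≡ 0 (mod 130), i.e. 130 ∣ 84k. Since gcd(84, 130) = 2, dividing through by 2 this holds exactly when 65 ∣ 42k, and as gcd(42, 65) = 1, exactly when 65 ∣ k.
The smallest positive such k is 65.

65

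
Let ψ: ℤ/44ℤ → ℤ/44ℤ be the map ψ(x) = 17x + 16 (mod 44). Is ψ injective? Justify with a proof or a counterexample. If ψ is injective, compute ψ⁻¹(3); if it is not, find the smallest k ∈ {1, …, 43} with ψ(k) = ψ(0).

By definition, ψ is injective when ψ(u) = ψ(v) forces u = v.
Suppose ψ(u) = ψ(v) in ℤ/44ℤ. Then 17u + 16 ≡ 17v + 16 (mod 44), thus 17(u − v) ≡ 0 (mod 44).
Since gcd(17, 44) = 1, 17 is invertible modulo 44, hence u − v ≡ 0 (mod 44), i.e. u = v.
Hence ψ is injective.
We now compute 17⁻¹ mod 44 explicitly. Euclid's algorithm: 44 = 2·17 + 10, 17 = 1·10 + 7, 10 = 1·7 + 3, 7 = 2·3 + 1; back-substituting gives 1 = 13·17 − 5·44, so 17⁻¹ ≡ 13 (mod 44).
Since ψ is injective, we compute ψ⁻¹(3): solve 17x + 16 ≡ 3 (mod 44), i.e. 17x ≡ 31 (mod 44).
Multiplying by 17⁻¹ = 13 gives x ≡ 13·31 = 403 = 9·44 + 7 ≡ 7 (mod 44).
Check: ψ(7) = 17·7 + 16 = 135 = 3·44 + 3 ≡ 3 (mod 44).

7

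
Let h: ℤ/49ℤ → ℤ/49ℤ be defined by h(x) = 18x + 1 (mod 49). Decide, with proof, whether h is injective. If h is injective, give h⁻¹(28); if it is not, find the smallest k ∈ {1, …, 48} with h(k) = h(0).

26

If h(x_1) = h(x_2), then 18x_1 ≡ 18x_2 (mod 49). Because gcd(18, 49) = 1, we may cancel 18 to get x_1 ≡ x_2 (mod 49).
So h is injective.
We now compute 18⁻¹ mod 49 explicitly. Euclid's algorithm: 49 = 2·18 + 13, 18 = 1·13 + 5, 13 = 2·5 + 3, 5 = 1·3 + 2, 3 = 1·2 + 1; back-substituting gives 1 = 30·18 − 11·49, so 18⁻¹ ≡ 30 (mod 49).
Since h is injective, we find h⁻¹(28): we need 18x ≡ 28 − 1 ≡ 27 (mod 49). Using 18⁻¹ = 30: x ≡ 30·27 = 810 = 16·49 + 26, so x = 26.
Check: h(26) = 18·26 + 1 = 469 = 9·49 + 28 ≡ 28 (mod 49).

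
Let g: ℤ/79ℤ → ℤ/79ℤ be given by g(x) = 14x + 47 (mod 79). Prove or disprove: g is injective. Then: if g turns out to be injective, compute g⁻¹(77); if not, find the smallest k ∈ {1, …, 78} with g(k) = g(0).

36

If g(s) = g(t), then 14s ≡ 14t (mod 79). Because gcd(14, 79) = 1, we may cancel 14 to get s ≡ t (mod 79).
So g is injective.
We now compute 14⁻¹ mod 79 explicitly. Euclid's algorithm: 79 = 5·14 + 9, 14 = 1·9 + 5, 9 = 1·5 + 4, 5 = 1·4 + 1; back-substituting gives 1 = 17·14 − 3·79, so 14⁻¹ ≡ 17 (mod 79).
Since g is injective, we find g⁻¹(77): we need 14x ≡ 77 − 47 ≡ 30 (mod 79). Using 14⁻¹ = 17: x ≡ 17·30 = 510 = 6·79 + 36, so x = 36.
Check: g(36) = 14·36 + 47 = 551 = 6·79 + 77 ≡ 77 (mod 79).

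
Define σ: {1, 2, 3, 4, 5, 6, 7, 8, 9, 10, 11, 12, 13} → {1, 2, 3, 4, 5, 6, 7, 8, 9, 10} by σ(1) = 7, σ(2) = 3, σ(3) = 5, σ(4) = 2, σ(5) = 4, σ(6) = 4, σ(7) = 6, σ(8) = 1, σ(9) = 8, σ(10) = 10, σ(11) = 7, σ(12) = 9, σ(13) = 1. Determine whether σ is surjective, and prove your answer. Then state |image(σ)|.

10

Every element of the codomain has a preimage: 1 = σ(8), 2 = σ(4), 3 = σ(2), 4 = σ(5), 5 = σ(3), 6 = σ(7), 7 = σ(1), 8 = σ(9), 9 = σ(12), 10 = σ(10).
So σ is surjective.
The image of σ is {1, 2, 3, 4, 5, 6, 7, 8, 9, 10}, which has 10 elements.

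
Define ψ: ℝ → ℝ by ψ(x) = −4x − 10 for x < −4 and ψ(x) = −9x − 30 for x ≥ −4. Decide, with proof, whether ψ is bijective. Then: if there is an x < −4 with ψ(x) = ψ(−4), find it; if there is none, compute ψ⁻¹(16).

-13/2

Both pieces are strictly decreasing (slopes −4 and −9), so each is injective on its own interval.
The left piece maps (−∞, −4) onto (6, ∞); the right piece maps [−4, ∞) onto (−∞, 6].
Since 6 = 6, the images partition ℝ: ψ is injective and surjective, hence bijective.
Because the two images are disjoint, no x < −4 has ψ(x) = ψ(−4), so we compute ψ⁻¹(16): 16 lies in (6, ∞), so solve −4x − 10 = 16: x = (16 + 10)/(−4) = −13/2.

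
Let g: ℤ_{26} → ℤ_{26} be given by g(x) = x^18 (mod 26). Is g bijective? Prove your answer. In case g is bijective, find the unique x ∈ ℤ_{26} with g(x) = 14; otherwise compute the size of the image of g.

g(1) = 1^18 = 1.
g(3): Repeated squaring mod 26: 3^1 ≡ 3, 3^2 ≡ 3² = 9, 3^4 ≡ 9² = 81 ≡ 3, 3^8 ≡ 3² = 9, 3^16 ≡ 9² = 81 ≡ 3. Since 18 = 16 + 2, 3^18 ≡ 3·9: 3·9 = 27 ≡ 1. So 3^18 ≡ 1 (mod 26).
So g(1) = g(3) = 1 while 1 ≠ 3, hence g is not injective, hence not bijective.
Since g is not bijective, we determine |image(g)|. Computing x^18 mod 26 for each x (by repeated squaring, reducing mod 26 at every step), the values g(0), g(1), …, g(25) are: 0, 1, 12, 1, 14, 25, 12, 25, 12, 1, 14, 25, 14, 13, 14, 25, 14, 1, 12, 25, 12, 25, 14, 1, 12, 1.
The distinct values are {0, 1, 12, 13, 14, 25}; there are 6 of them.

6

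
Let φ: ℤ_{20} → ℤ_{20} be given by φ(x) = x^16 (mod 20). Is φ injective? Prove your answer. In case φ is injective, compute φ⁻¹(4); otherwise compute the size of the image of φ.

4

φ(1) = 1^16 = 1.
φ(3): Repeated squaring mod 20: 3^1 ≡ 3, 3^2 ≡ 3² = 9, 3^4 ≡ 9² = 81 ≡ 1, 3^8 ≡ 1² = 1, 3^16 ≡ 1² = 1. So 3^16 ≡ 1 (mod 20).
So φ(1) = φ(3) = 1 while 1 ≠ 3, hence φ is not injective.
Since φ is not injective, we determine |image(φ)|. Computing x^16 mod 20 for each x (by repeated squaring, reducing mod 20 at every step), the values φ(0), φ(1), …, φ(19) are: 0, 1, 16, 1, 16, 5, 16, 1, 16, 1, 0, 1, 16, 1, 16, 5, 16, 1, 16, 1.
The distinct values are {0, 1, 5, 16}; there are 4 of them.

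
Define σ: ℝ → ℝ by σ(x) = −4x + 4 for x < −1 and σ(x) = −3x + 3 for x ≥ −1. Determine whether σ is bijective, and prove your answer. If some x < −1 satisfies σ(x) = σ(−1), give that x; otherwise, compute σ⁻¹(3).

Both pieces are strictly decreasing (slopes −4 and −3), so each is injective on its own interval.
The left piece maps (−∞, −1) onto (8, ∞); the right piece maps [−1, ∞) onto (−∞, 6].
The images leave a gap (8 has no preimage), so σ is not surjective, hence not bijective.
Because the two images are disjoint, no x < −1 has σ(x) = σ(−1), so we compute σ⁻¹(3): 3 lies in (−∞, 6], so solve −3x + 3 = 3: x = (3 − 3)/(−3) = 0.

0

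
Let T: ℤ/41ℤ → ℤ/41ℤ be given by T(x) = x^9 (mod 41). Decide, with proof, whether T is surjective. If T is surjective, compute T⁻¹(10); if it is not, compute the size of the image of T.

37

Since 41 is prime, the nonzero elements of ℤ/41ℤ form a cyclic group of order 40.
As gcd(9, 40) = 1, raising to the 9th power is a bijection on this group: if u^9 ≡ v^9 then (uv^{−1})^9 = 1, and the only element of order dividing gcd(9, 40) = 1 is 1, so u = v.
With T(0) = 0 this makes T injective on all of ℤ/41ℤ, hence bijective (finite equal-size domain and codomain). In particular T is surjective.
Since T is surjective, we find the preimage of 10. The inverse of x ↦ x^9 on (ℤ/41ℤ)^× is x ↦ x^9, because 9·9 = 81 = 2·40 + 1 ≡ 1 (mod 40) and x^{40} = 1 for x ≠ 0 (Fermat). So T⁻¹(10) = 10^9 mod 41.
Repeated squaring mod 41: 10^1 ≡ 10, 10^2 ≡ 10² = 100 ≡ 18, 10^4 ≡ 18² = 324 ≡ 37, 10^8 ≡ 37² = 1369 ≡ 16. Since 9 = 8 + 1, 10^9 ≡ 16·10: 16·10 = 160 ≡ 37. So 10^9 ≡ 37 (mod 41).
Hence T⁻¹(10) = 37.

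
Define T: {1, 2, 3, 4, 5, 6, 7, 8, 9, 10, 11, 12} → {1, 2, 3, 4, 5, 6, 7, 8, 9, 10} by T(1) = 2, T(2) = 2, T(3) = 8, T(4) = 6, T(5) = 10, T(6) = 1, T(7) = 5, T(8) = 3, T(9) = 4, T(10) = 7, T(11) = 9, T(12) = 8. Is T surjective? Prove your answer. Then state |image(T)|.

10

Every element of the codomain has a preimage: 1 = T(6), 2 = T(1), 3 = T(8), 4 = T(9), 5 = T(7), 6 = T(4), 7 = T(10), 8 = T(3), 9 = T(11), 10 = T(5).
Therefore T is surjective.
The image of T is {1, 2, 3, 4, 5, 6, 7, 8, 9, 10}, which has 10 elements.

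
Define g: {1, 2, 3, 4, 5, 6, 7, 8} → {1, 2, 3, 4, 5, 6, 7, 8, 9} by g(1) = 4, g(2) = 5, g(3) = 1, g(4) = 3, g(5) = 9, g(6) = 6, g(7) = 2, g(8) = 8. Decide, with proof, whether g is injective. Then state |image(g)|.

8

The values g(1), …, g(8) are 4, 5, 1, 3, 9, 6, 2, 8 — all distinct.
So g(s) = g(t) only when s = t, and g is injective.
The image of g is {1, 2, 3, 4, 5, 6, 8, 9}, which has 8 elements.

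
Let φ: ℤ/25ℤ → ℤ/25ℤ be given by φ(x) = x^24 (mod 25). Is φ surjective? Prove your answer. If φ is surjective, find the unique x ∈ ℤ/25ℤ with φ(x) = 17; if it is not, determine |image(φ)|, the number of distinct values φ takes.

φ(3): Repeated squaring mod 25: 3^1 ≡ 3, 3^2 ≡ 3² = 9, 3^4 ≡ 9² = 81 ≡ 6, 3^8 ≡ 6² = 36 ≡ 11, 3^16 ≡ 11² = 121 ≡ 21. Since 24 = 16 + 8, 3^24 ≡ 21·11: 21·11 = 231 ≡ 6. So 3^24 ≡ 6 (mod 25).
φ(4): Repeated squaring mod 25: 4^1 ≡ 4, 4^2 ≡ 4² = 16, 4^4 ≡ 16² = 256 ≡ 6, 4^8 ≡ 6² = 36 ≡ 11, 4^16 ≡ 11² = 121 ≡ 21. Since 24 = 16 + 8, 4^24 ≡ 21·11: 21·11 = 231 ≡ 6. So 4^24 ≡ 6 (mod 25).
So φ(3) = φ(4) = 6 while 3 ≠ 4, hence φ is not injective.
A non-injective map from the 25-element set ℤ/25ℤ to itself takes at most 24 distinct values, so it cannot be surjective. Thus φ is not surjective.
Since φ is not surjective, we determine |image(φ)|. Computing x^24 mod 25 for each x (by repeated squaring, reducing mod 25 at every step), the values φ(0), φ(1), …, φ(24) are: 0, 1, 16, 6, 6, 0, 21, 1, 21, 11, 0, 16, 11, 11, 16, 0, 11, 21, 1, 21, 0, 6, 6, 16, 1.
The distinct values are {0, 1, 6, 11, 16, 21}; there are 6 of them.

6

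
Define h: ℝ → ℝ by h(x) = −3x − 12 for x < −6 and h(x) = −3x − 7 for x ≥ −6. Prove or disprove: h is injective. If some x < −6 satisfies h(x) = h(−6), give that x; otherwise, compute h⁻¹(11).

Both pieces are strictly decreasing (slopes −3 and −3), so each is injective on its own interval.
The left piece maps (−∞, −6) onto (6, ∞); the right piece maps [−6, ∞) onto (−∞, 11].
These images overlap. In particular h(−6) = 11 (right piece), and solving −3x − 12 = 11 on the left piece gives x = −23/3 < −6.
So h(−23/3) = h(−6) with −23/3 ≠ −6, and h is not injective. This x = −23/3 is the requested value below −6.

-23/3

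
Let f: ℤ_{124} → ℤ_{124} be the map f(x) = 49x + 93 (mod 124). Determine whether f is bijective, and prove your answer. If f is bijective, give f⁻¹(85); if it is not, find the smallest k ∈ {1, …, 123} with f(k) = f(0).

Recall that f is injective when f(s) = f(t) forces s = t.
Suppose f(s) = f(t) in ℤ_{124}. Then 49s + 93 ≡ 49t + 93 (mod 124), therefore 49(s − t) ≡ 0 (mod 124).
Since gcd(49, 124) = 1, 49 is invertible modulo 124, so s − t ≡ 0 (mod 124), i.e. s = t.
We now compute 49⁻¹ mod 124 explicitly. Euclid's algorithm: 124 = 2·49 + 26, 49 = 1·26 + 23, 26 = 1·23 + 3, 23 = 7·3 + 2, 3 = 1·2 + 1; back-substituting gives 1 = 81·49 − 32·124, so 49⁻¹ ≡ 81 (mod 124).
Then y ↦ 81(y − 93) is a two-sided inverse to f, so every y ∈ ℤ_{124} has a preimage.
Hence f is bijective.
Since f is bijective, we find f⁻¹(85): we need 49x ≡ 85 − 93 ≡ 116 (mod 124). Using 49⁻¹ = 81: x ≡ 81·116 = 9396 = 75·124 + 96, so x = 96.
Check: f(96) = 49·96 + 93 = 4797 = 38·124 + 85 ≡ 85 (mod 124).

96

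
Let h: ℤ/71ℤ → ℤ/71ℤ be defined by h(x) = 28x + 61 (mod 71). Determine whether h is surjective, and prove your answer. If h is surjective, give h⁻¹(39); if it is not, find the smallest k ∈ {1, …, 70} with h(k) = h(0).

55

Since gcd(28, 71) = 1, 28 is invertible modulo 71. Euclid's algorithm: 71 = 2·28 + 15, 28 = 1·15 + 13, 15 = 1·13 + 2, 13 = 6·2 + 1; back-substituting gives 1 = 33·28 − 13·71, so 28⁻¹ ≡ 33 (mod 71).
For any y ∈ ℤ/71ℤ, x = 33(y − 61) mod 71 satisfies h(x) = 28·33(y − 61) + 61 ≡ y (since 28·33 ≡ 1 mod 71). So every y has a preimage.
So h is surjective.
Since h is surjective, we find h⁻¹(39): we need 28x ≡ 39 − 61 ≡ 49 (mod 71). Using 28⁻¹ = 33: x ≡ 33·49 = 1617 = 22·71 + 55, so x = 55.
Check: h(55) = 28·55 + 61 = 1601 = 22·71 + 39 ≡ 39 (mod 71).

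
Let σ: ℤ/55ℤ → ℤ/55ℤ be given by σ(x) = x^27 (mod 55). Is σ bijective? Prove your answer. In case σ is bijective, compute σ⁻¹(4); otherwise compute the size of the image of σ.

9

Computing x^27 mod 55 for each x (by repeated squaring, reducing mod 55 at every step), the values σ(0), σ(1), …, σ(54) are: 0, 1, 18, 42, 49, 25, 41, 28, 2, 4, 10, 11, 23, 7, 9, 5, 36, 8, 17, 24, 15, 21, 33, 12, 29, 20, 16, 3, 52, 39, 35, 26, 43, 22, 34, 40, 31, 38, 47, 19, 50, 46, 48, 32, 44, 45, 51, 53, 27, 14, 30, 6, 13, 37, 54.
Every element of ℤ/55ℤ appears exactly once in this list, so σ is a bijection, and in particular bijective.
Since σ is bijective, we read off the preimage of 4 from the same table: σ(9) = 4, so σ⁻¹(4) = 9.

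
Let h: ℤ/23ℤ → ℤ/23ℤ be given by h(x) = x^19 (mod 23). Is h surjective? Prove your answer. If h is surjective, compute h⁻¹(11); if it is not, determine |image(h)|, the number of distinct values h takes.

7

Since 23 is prime, the nonzero elements of ℤ/23ℤ form a cyclic group of order 22.
As gcd(19, 22) = 1, raising to the 19th power is a bijection on this group: if u^19 ≡ v^19 then (uv^{−1})^19 = 1, and the only element of order dividing gcd(19, 22) = 1 is 1, so u = v.
With h(0) = 0 this makes h injective on all of ℤ/23ℤ, hence bijective (finite equal-size domain and codomain). In particular h is surjective.
Since h is surjective, we find the preimage of 11. The inverse of x ↦ x^19 on (ℤ/23ℤ)^× is x ↦ x^7, because 19·7 = 133 = 6·22 + 1 ≡ 1 (mod 22) and x^{22} = 1 for x ≠ 0 (Fermat). So h⁻¹(11) = 11^7 mod 23.
Repeated squaring mod 23: 11^1 ≡ 11, 11^2 ≡ 11² = 121 ≡ 6, 11^4 ≡ 6² = 36 ≡ 13. Since 7 = 4 + 2 + 1, 11^7 ≡ 13·6·11: 13·6 = 78 ≡ 9, then 9·11 = 99 ≡ 7. So 11^7 ≡ 7 (mod 23).
Hence h⁻¹(11) = 7.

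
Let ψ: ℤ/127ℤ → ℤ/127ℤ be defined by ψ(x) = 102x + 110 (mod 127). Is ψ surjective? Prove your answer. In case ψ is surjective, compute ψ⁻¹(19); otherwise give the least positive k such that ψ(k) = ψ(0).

90

Since gcd(102, 127) = 1, 102 is invertible modulo 127. Euclid's algorithm: 127 = 1·102 + 25, 102 = 4·25 + 2, 25 = 12·2 + 1; back-substituting gives 1 = 66·102 − 53·127, so 102⁻¹ ≡ 66 (mod 127).
For any y ∈ ℤ/127ℤ, x = 66(y − 110) mod 127 satisfies ψ(x) = 102·66(y − 110) + 110 ≡ y (since 102·66 ≡ 1 mod 127). So every y has a preimage.
Therefore ψ is surjective.
Since ψ is surjective, we compute ψ⁻¹(19): solve 102x + 110 ≡ 19 (mod 127), i.e. 102x ≡ 36 (mod 127).
Multiplying by 102⁻¹ = 66 gives x ≡ 66·36 = 2376 = 18·127 + 90 ≡ 90 (mod 127).
Check: ψ(90) = 102·90 + 110 = 9290 = 73·127 + 19 ≡ 19 (mod 127).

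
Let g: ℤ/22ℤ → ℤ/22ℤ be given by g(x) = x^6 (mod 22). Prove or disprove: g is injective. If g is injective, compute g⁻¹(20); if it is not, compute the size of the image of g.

12

g(10): Repeated squaring mod 22: 10^1 ≡ 10, 10^2 ≡ 10² = 100 ≡ 12, 10^4 ≡ 12² = 144 ≡ 12. Since 6 = 4 + 2, 10^6 ≡ 12·12: 12·12 = 144 ≡ 12. So 10^6 ≡ 12 (mod 22).
g(12): Repeated squaring mod 22: 12^1 ≡ 12, 12^2 ≡ 12² = 144 ≡ 12, 12^4 ≡ 12² = 144 ≡ 12. Since 6 = 4 + 2, 12^6 ≡ 12·12: 12·12 = 144 ≡ 12. So 12^6 ≡ 12 (mod 22).
So g(10) = g(12) = 12 while 10 ≠ 12, hence g is not injective.
Since g is not injective, we determine |image(g)|. Computing x^6 mod 22 for each x (by repeated squaring, reducing mod 22 at every step), the values g(0), g(1), …, g(21) are: 0, 1, 20, 3, 4, 5, 16, 15, 14, 9, 12, 11, 12, 9, 14, 15, 16, 5, 4, 3, 20, 1.
The distinct values are {0, 1, 3, 4, 5, 9, 11, 12, 14, 15, 16, 20}; there are 12 of them.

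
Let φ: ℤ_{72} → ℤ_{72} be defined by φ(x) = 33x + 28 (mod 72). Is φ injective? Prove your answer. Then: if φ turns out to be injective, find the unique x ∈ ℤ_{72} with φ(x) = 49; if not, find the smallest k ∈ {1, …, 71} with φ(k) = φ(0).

24

We have gcd(33, 72) = 3 > 1. Taking s = 0 and t = 24: φ(0) = 28 and φ(24) = 33·24 + 28 = 820 ≡ 28 (mod 72).
So φ(0) = φ(24) while 0 ≠ 24, hence φ is not injective.
Since φ is not injective, we find the least positive k with φ(k) = φ(0): this means 33k ≡ 0 (mod 72), i.e. 72 ∣ 33k. Since gcd(33, 72) = 3, dividing through by 3 this holds exactly when 24 ∣ 11k, and as gcd(11, 24) = 1, exactly when 24 ∣ k.
The smallest positive such k is 24.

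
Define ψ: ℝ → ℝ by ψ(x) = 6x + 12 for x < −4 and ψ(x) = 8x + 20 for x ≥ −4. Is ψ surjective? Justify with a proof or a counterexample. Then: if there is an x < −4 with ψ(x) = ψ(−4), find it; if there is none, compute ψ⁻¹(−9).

Both pieces are strictly increasing (slopes 6 and 8), so each is injective on its own interval.
The left piece maps (−∞, −4) onto (−∞, −12); the right piece maps [−4, ∞) onto [−12, ∞).
These images together cover ℝ, so ψ is surjective.
Because the two images are disjoint, no x < −4 has ψ(x) = ψ(−4), so we compute ψ⁻¹(−9): −9 lies in [−12, ∞), so solve 8x + 20 = −9: x = (−9 − 20)/8 = −29/8.

-29/8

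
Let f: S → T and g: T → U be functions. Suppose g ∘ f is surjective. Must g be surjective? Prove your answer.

surjective

Let c ∈ U. Since g ∘ f is surjective, some a ∈ S has g(f(a)) = c. Then b = f(a) ∈ T satisfies g(b) = c. So g is surjective.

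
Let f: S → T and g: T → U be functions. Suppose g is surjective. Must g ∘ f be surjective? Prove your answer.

not surjective

No. Take S = {1}, T = U = {1, 2, 3, 4}, f(1) = 1, and g = identity (surjective).
Then (g ∘ f)(1) = 1, and 4 ∈ U has no preimage under g ∘ f, so g ∘ f is not surjective.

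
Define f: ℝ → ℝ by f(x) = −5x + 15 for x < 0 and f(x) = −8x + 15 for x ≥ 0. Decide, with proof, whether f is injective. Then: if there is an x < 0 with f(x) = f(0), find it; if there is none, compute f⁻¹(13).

1/4

Both pieces are strictly decreasing (slopes −5 and −8), so each is injective on its own interval.
The left piece maps (−∞, 0) onto (15, ∞); the right piece maps [0, ∞) onto (−∞, 15].
These images are disjoint, so no value is attained by both pieces. Thus f is injective.
Because the two images are disjoint, no x < 0 has f(x) = f(0), so we compute f⁻¹(13): 13 lies in (−∞, 15], so solve −8x + 15 = 13: x = (13 − 15)/(−8) = 1/4.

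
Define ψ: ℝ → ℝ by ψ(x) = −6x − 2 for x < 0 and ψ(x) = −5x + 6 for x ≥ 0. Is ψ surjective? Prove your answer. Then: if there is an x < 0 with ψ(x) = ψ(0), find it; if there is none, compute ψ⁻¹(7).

-4/3

Both pieces are strictly decreasing (slopes −6 and −5), so each is injective on its own interval.
The left piece maps (−∞, 0) onto (−2, ∞); the right piece maps [0, ∞) onto (−∞, 6].
The union (−2, ∞) ∪ (−∞, 6] covers ℝ, so ψ is surjective.
For the follow-up: the images overlap, so an x < 0 with ψ(x) = ψ(0) exists. ψ(0) = 6; solving −6x − 2 = 6 for x < 0 gives x = (6 + 2)/(−6) = −4/3.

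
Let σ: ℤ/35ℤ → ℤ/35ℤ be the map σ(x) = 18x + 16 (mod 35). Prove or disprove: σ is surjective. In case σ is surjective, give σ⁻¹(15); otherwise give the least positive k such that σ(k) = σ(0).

33

Since gcd(18, 35) = 1, 18 is invertible modulo 35. Euclid's algorithm: 35 = 1·18 + 17, 18 = 1·17 + 1; back-substituting gives 1 = 2·18 − 1·35, so 18⁻¹ ≡ 2 (mod 35).
Then y ↦ 2(y − 16) is a two-sided inverse to σ, so every y ∈ ℤ/35ℤ has a preimage.
Therefore σ is surjective.
Since σ is surjective, we find σ⁻¹(15): we need 18x ≡ 15 − 16 ≡ 34 (mod 35). Using 18⁻¹ = 2: x ≡ 2·34 = 68 = 1·35 + 33, so x = 33.
Check: σ(33) = 18·33 + 16 = 610 = 17·35 + 15 ≡ 15 (mod 35).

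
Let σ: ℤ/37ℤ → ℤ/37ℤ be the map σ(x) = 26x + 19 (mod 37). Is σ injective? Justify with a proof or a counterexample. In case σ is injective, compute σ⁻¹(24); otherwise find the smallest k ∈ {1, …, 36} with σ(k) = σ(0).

By definition, σ is injective if σ(a) = σ(b) implies a = b.
Suppose σ(a) = σ(b) in ℤ/37ℤ. Then 26a + 19 ≡ 26b + 19 (mod 37), therefore 26(a − b) ≡ 0 (mod 37).
Since gcd(26, 37) = 1, 26 is invertible modulo 37, therefore a − b ≡ 0 (mod 37), i.e. a = b.
So σ is injective.
We now compute 26⁻¹ mod 37 explicitly. Euclid's algorithm: 37 = 1·26 + 11, 26 = 2·11 + 4, 11 = 2·4 + 3, 4 = 1·3 + 1; back-substituting gives 1 = 10·26 − 7·37, so 26⁻¹ ≡ 10 (mod 37).
Since σ is injective, we compute σ⁻¹(24): solve 26x + 19 ≡ 24 (mod 37), i.e. 26x ≡ 5 (mod 37).
Multiplying by 26⁻¹ = 10 gives x ≡ 10·5 = 50 = 1·37 + 13 ≡ 13 (mod 37).
Check: σ(13) = 26·13 + 19 = 357 = 9·37 + 24 ≡ 24 (mod 37).

13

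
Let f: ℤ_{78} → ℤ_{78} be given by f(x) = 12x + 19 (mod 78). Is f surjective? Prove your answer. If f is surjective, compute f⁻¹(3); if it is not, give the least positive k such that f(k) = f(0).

Recall that surjectivity means every element of the codomain has a preimage under f.
Since gcd(12, 78) = 6, we have 12x ≡ 0 (mod 6) for all x, so f(x) ≡ 1 (mod 6).
But 0 ≢ 1 (mod 6), so 0 ∈ ℤ_{78} has no preimage. Therefore f is not surjective.
Since f is not surjective, we find the least positive k with f(k) = f(0): this means 12k ≡ 0 (mod 78), i.e. 78 ∣ 12k. Since gcd(12, 78) = 6, dividing through by 6 this holds exactly when 13 ∣ 2k, and as gcd(2, 13) = 1, exactly when 13 ∣ k.
The smallest positive such k is 13.

13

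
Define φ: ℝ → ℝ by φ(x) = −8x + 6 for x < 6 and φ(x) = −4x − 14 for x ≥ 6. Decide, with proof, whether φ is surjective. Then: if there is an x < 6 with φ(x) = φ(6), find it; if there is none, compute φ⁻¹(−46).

11/2

Both pieces are strictly decreasing (slopes −8 and −4), so each is injective on its own interval.
The left piece maps (−∞, 6) onto (−42, ∞); the right piece maps [6, ∞) onto (−∞, −38].
The union (−42, ∞) ∪ (−∞, −38] covers ℝ, so φ is surjective.
For the follow-up: the images overlap, so an x < 6 with φ(x) = φ(6) exists. φ(6) = −38; solving −8x + 6 = −38 for x < 6 gives x = (−38 − 6)/(−8) = 11/2.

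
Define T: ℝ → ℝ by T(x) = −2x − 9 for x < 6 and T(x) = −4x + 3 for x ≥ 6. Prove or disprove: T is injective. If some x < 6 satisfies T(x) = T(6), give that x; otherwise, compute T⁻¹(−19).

Both pieces are strictly decreasing (slopes −2 and −4), so each is injective on its own interval.
The left piece maps (−∞, 6) onto (−21, ∞); the right piece maps [6, ∞) onto (−∞, −21].
These images are disjoint, so no value is attained by both pieces. Hence T is injective.
Because the two images are disjoint, no x < 6 has T(x) = T(6), so we compute T⁻¹(−19): −19 lies in (−21, ∞), so solve −2x − 9 = −19: x = (−19 + 9)/(−2) = 5.

5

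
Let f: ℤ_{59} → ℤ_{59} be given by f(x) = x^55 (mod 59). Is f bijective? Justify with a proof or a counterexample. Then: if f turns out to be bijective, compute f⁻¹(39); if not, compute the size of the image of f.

Since 59 is prime, the nonzero elements of ℤ_{59} form a cyclic group of order 58.
As gcd(55, 58) = 1, raising to the 55th power is a bijection on this group: if a^55 ≡ b^55 then (ab^{−1})^55 = 1, and the only element of order dividing gcd(55, 58) = 1 is 1, so a = b.
With f(0) = 0 this makes f injective on all of ℤ_{59}, hence bijective (finite equal-size domain and codomain). In particular f is bijective.
Since f is bijective, we find the preimage of 39. The inverse of x ↦ x^55 on (ℤ_{59})^× is x ↦ x^19, because 55·19 = 1045 = 18·58 + 1 ≡ 1 (mod 58) and x^{58} = 1 for x ≠ 0 (Fermat). So f⁻¹(39) = 39^19 mod 59.
Repeated squaring mod 59: 39^1 ≡ 39, 39^2 ≡ 39² = 1521 ≡ 46, 39^4 ≡ 46² = 2116 ≡ 51, 39^8 ≡ 51² = 2601 ≡ 5, 39^16 ≡ 5² = 25. Since 19 = 16 + 2 + 1, 39^19 ≡ 25·46·39: 25·46 = 1150 ≡ 29, then 29·39 = 1131 ≡ 10. So 39^19 ≡ 10 (mod 59).
Hence f⁻¹(39) = 10.

10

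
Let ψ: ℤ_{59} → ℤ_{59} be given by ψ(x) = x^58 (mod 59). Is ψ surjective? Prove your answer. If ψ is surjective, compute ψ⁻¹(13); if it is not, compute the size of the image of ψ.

ψ(1) = 1^58 = 1.
ψ(2): Repeated squaring mod 59: 2^1 ≡ 2, 2^2 ≡ 2² = 4, 2^4 ≡ 4² = 16, 2^8 ≡ 16² = 256 ≡ 20, 2^16 ≡ 20² = 400 ≡ 46, 2^32 ≡ 46² = 2116 ≡ 51. Since 58 = 32 + 16 + 8 + 2, 2^58 ≡ 51·46·20·4: 51·46 = 2346 ≡ 45, then 45·20 = 900 ≡ 15, then 15·4 = 60 ≡ 1. So 2^58 ≡ 1 (mod 59).
So ψ(1) = ψ(2) = 1 while 1 ≠ 2, therefore ψ is not injective.
A non-injective map from the 59-element set ℤ_{59} to itself takes at most 58 distinct values, so it cannot be surjective. Hence ψ is not surjective.
Since ψ is not surjective, we determine |image(ψ)|. Computing x^58 mod 59 for each x (by repeated squaring, reducing mod 59 at every step), the values ψ(0), ψ(1), …, ψ(58) are: 0, 1, 1, 1, 1, 1, 1, 1, 1, 1, 1, 1, 1, 1, 1, 1, 1, 1, 1, 1, 1, 1, 1, 1, 1, 1, 1, 1, 1, 1, 1, 1, 1, 1, 1, 1, 1, 1, 1, 1, 1, 1, 1, 1, 1, 1, 1, 1, 1, 1, 1, 1, 1, 1, 1, 1, 1, 1, 1.
The distinct values are {0, 1}; there are 2 of them.

2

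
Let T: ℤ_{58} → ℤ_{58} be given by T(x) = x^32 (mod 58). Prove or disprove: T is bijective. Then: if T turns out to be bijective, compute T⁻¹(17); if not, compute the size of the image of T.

16

T(3): Repeated squaring mod 58: 3^1 ≡ 3, 3^2 ≡ 3² = 9, 3^4 ≡ 9² = 81 ≡ 23, 3^8 ≡ 23² = 529 ≡ 7, 3^16 ≡ 7² = 49, 3^32 ≡ 49² = 2401 ≡ 23. So 3^32 ≡ 23 (mod 58).
T(7): Repeated squaring mod 58: 7^1 ≡ 7, 7^2 ≡ 7² = 49, 7^4 ≡ 49² = 2401 ≡ 23, 7^8 ≡ 23² = 529 ≡ 7, 7^16 ≡ 7² = 49, 7^32 ≡ 49² = 2401 ≡ 23. So 7^32 ≡ 23 (mod 58).
So T(3) = T(7) = 23 while 3 ≠ 7, thus T is not injective, hence not bijective.
Since T is not bijective, we determine |image(T)|. Computing x^32 mod 58 for each x (by repeated squaring, reducing mod 58 at every step), the values T(0), T(1), …, T(57) are: 0, 1, 16, 23, 24, 45, 20, 23, 36, 7, 24, 25, 30, 25, 20, 49, 54, 1, 54, 53, 36, 7, 52, 49, 16, 53, 52, 45, 30, 29, 30, 45, 52, 53, 16, 49, 52, 7, 36, 53, 54, 1, 54, 49, 20, 25, 30, 25, 24, 7, 36, 23, 20, 45, 24, 23, 16, 1.
The distinct values are {0, 1, 7, 16, 20, 23, 24, 25, 29, 30, 36, 45, 49, 52, 53, 54}; there are 16 of them.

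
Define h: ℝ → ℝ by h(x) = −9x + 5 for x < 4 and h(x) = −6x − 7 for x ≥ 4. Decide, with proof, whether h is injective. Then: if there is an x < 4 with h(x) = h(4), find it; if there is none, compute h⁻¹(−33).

Both pieces are strictly decreasing (slopes −9 and −6), so each is injective on its own interval.
The left piece maps (−∞, 4) onto (−31, ∞); the right piece maps [4, ∞) onto (−∞, −31].
These images are disjoint, so no value is attained by both pieces. Thus h is injective.
Because the two images are disjoint, no x < 4 has h(x) = h(4), so we compute h⁻¹(−33): −33 lies in (−∞, −31], so solve −6x − 7 = −33: x = (−33 + 7)/(−6) = 13/3.

13/3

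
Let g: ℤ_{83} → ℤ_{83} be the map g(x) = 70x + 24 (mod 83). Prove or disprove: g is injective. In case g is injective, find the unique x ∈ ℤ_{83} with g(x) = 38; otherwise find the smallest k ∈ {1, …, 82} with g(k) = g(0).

50

Recall: g is injective when g(s) = g(t) forces s = t.
If g(s) = g(t), then 70s ≡ 70t (mod 83). Because gcd(70, 83) = 1, we may cancel 70 to get s ≡ t (mod 83).
Hence g is injective.
We now compute 70⁻¹ mod 83 explicitly. Euclid's algorithm: 83 = 1·70 + 13, 70 = 5·13 + 5, 13 = 2·5 + 3, 5 = 1·3 + 2, 3 = 1·2 + 1; back-substituting gives 1 = 51·70 − 43·83, so 70⁻¹ ≡ 51 (mod 83).
Since g is injective, we compute g⁻¹(38): solve 70x + 24 ≡ 38 (mod 83), i.e. 70x ≡ 14 (mod 83).
Multiplying by 70⁻¹ = 51 gives x ≡ 51·14 = 714 = 8·83 + 50 ≡ 50 (mod 83).
Check: g(50) = 70·50 + 24 = 3524 = 42·83 + 38 ≡ 38 (mod 83).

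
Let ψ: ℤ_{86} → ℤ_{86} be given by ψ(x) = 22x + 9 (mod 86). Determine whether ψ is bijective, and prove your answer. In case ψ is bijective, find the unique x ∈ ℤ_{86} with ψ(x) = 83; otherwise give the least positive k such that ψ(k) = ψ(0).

We have gcd(22, 86) = 2 > 1. Taking s = 0 and t = 43: ψ(0) = 9 and ψ(43) = 22·43 + 9 = 955 ≡ 9 (mod 86).
So ψ(0) = ψ(43) while 0 ≠ 43, thus ψ is not injective, hence not bijective.
Since ψ is not bijective, we find the least positive k with ψ(k) = ψ(0): this means 22k ≡ 0 (mod 86), i.e. 86 ∣ 22k. Since gcd(22, 86) = 2, dividing through by 2 this holds exactly when 43 ∣ 11k, and as gcd(11, 43) = 1, exactly when 43 ∣ k.
The smallest positive such k is 43.

43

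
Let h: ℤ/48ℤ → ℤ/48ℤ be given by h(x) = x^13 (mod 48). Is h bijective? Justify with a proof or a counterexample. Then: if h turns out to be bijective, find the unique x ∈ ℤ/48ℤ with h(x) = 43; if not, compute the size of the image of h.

h(0) = 0^13 = 0.
h(6): Repeated squaring mod 48: 6^1 ≡ 6, 6^2 ≡ 6² = 36, 6^4 ≡ 36² = 1296 ≡ 0, 6^8 ≡ 0² = 0. Since 13 = 8 + 4 + 1, 6^13 ≡ 0·0·6: 0·0 = 0, then 0·6 = 0. So 6^13 ≡ 0 (mod 48).
So h(0) = h(6) = 0 while 0 ≠ 6, therefore h is not injective, hence not bijective.
Since h is not bijective, we determine |image(h)|. Computing x^13 mod 48 for each x (by repeated squaring, reducing mod 48 at every step), the values h(0), h(1), …, h(47) are: 0, 1, 32, 3, 16, 5, 0, 7, 32, 9, 16, 11, 0, 13, 32, 15, 16, 17, 0, 19, 32, 21, 16, 23, 0, 25, 32, 27, 16, 29, 0, 31, 32, 33, 16, 35, 0, 37, 32, 39, 16, 41, 0, 43, 32, 45, 16, 47.
The distinct values are {0, 1, 3, 5, 7, 9, 11, 13, 15, 16, 17, 19, 21, 23, 25, 27, 29, 31, 32, 33, 35, 37, 39, 41, 43, 45, 47}; there are 27 of them.

27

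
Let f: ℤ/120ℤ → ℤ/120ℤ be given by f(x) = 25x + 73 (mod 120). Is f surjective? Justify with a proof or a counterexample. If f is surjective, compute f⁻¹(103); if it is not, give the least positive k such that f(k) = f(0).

Since gcd(25, 120) = 5, we have 25x ≡ 0 (mod 5) for all x, so f(x) ≡ 3 (mod 5).
But 0 ≢ 3 (mod 5), so 0 ∈ ℤ/120ℤ has no preimage. Therefore f is not surjective.
Since f is not surjective, we find the least positive k with f(k) = f(0): this means 25k ≡ 0 (mod 120), i.e. 120 ∣ 25k. Since gcd(25, 120) = 5, dividing through by 5 this holds exactly when 24 ∣ 5k, and as gcd(5, 24) = 1, exactly when 24 ∣ k.
The smallest positive such k is 24.

24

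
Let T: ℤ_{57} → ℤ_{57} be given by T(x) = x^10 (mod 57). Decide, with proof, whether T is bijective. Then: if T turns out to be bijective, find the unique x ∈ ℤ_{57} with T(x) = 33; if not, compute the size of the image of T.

T(8): Repeated squaring mod 57: 8^1 ≡ 8, 8^2 ≡ 8² = 64 ≡ 7, 8^4 ≡ 7² = 49, 8^8 ≡ 49² = 2401 ≡ 7. Since 10 = 8 + 2, 8^10 ≡ 7·7: 7·7 = 49. So 8^10 ≡ 49 (mod 57).
T(11): Repeated squaring mod 57: 11^1 ≡ 11, 11^2 ≡ 11² = 121 ≡ 7, 11^4 ≡ 7² = 49, 11^8 ≡ 49² = 2401 ≡ 7. Since 10 = 8 + 2, 11^10 ≡ 7·7: 7·7 = 49. So 11^10 ≡ 49 (mod 57).
So T(8) = T(11) = 49 while 8 ≠ 11, therefore T is not injective, hence not bijective.
Since T is not bijective, we determine |image(T)|. Computing x^10 mod 57 for each x (by repeated squaring, reducing mod 57 at every step), the values T(0), T(1), …, T(56) are: 0, 1, 55, 54, 4, 43, 6, 7, 49, 9, 28, 49, 45, 25, 43, 42, 16, 55, 39, 19, 1, 36, 16, 4, 24, 25, 7, 30, 28, 28, 30, 7, 25, 24, 4, 16, 36, 1, 19, 39, 55, 16, 42, 43, 25, 45, 49, 28, 9, 49, 7, 6, 43, 4, 54, 55, 1.
The distinct values are {0, 1, 4, 6, 7, 9, 16, 19, 24, 25, 28, 30, 36, 39, 42, 43, 45, 49, 54, 55}; there are 20 of them.

20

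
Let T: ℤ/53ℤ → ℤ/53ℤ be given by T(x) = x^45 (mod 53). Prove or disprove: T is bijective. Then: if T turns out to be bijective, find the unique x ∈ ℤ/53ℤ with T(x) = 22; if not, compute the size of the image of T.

Since 53 is prime, the nonzero elements of ℤ/53ℤ form a cyclic group of order 52.
As gcd(45, 52) = 1, raising to the 45th power is a bijection on this group: if u^45 ≡ v^45 then (uv^{−1})^45 = 1, and the only element of order dividing gcd(45, 52) = 1 is 1, so u = v.
With T(0) = 0 this makes T injective on all of ℤ/53ℤ, hence bijective (finite equal-size domain and codomain). In particular T is bijective.
Since T is bijective, we find the preimage of 22. The inverse of x ↦ x^45 on (ℤ/53ℤ)^× is x ↦ x^37, because 45·37 = 1665 = 32·52 + 1 ≡ 1 (mod 52) and x^{52} = 1 for x ≠ 0 (Fermat). So T⁻¹(22) = 22^37 mod 53.
Repeated squaring mod 53: 22^1 ≡ 22, 22^2 ≡ 22² = 484 ≡ 7, 22^4 ≡ 7² = 49, 22^8 ≡ 49² = 2401 ≡ 16, 22^16 ≡ 16² = 256 ≡ 44, 22^32 ≡ 44² = 1936 ≡ 28. Since 37 = 32 + 4 + 1, 22^37 ≡ 28·49·22: 28·49 = 1372 ≡ 47, then 47·22 = 1034 ≡ 27. So 22^37 ≡ 27 (mod 53).
Hence T⁻¹(22) = 27.

27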